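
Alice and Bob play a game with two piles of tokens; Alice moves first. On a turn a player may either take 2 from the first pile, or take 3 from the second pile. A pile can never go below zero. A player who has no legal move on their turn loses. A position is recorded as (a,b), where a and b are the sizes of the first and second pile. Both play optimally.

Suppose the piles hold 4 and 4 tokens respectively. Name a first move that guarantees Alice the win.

Move to (2,4).

Compute win/loss labels from the base case upward. A position with no move is L. Any other position is W if it can reach an L in one move, else L.
No move ever increases a pile, so every position that can arise here has a ≤ 4 and b ≤ 4; it is enough to label the cells with 0 ≤ a ≤ 4 and 0 ≤ b ≤ 4.
Every move lowers a or b (never raises either), so fill the grid row by row in increasing a, and left to right within a row: each cell's successors are then already labelled.
      b=0  b=1  b=2  b=3  b=4
a=0:    L    L    L    W    W
a=1:    L    L    L    W    W
a=2:    W    W    W    L    L
a=3:    W    W    W    L    L
a=4:    L    L    L    W    W
Cells with no legal move (terminal, hence L): (0,0), (0,1), (0,2), (1,0), (1,1), (1,2).
The remaining L cells, each justified by listing all of its moves:
(2,3): moves to (0,3)(W), (2,0)(W); every one is W ⇒ L
(2,4): moves to (0,4)(W), (2,1)(W); every one is W ⇒ L
(3,3): moves to (1,3)(W), (3,0)(W); every one is W ⇒ L
(3,4): moves to (1,4)(W), (3,1)(W); every one is W ⇒ L
(4,0): the only move is to (2,0)(W), a W ⇒ L
(4,1): the only move is to (2,1)(W), a W ⇒ L
(4,2): the only move is to (2,2)(W), a W ⇒ L
Every other cell has at least one move into one of the L cells above, so it is W.
From (4,4), the L positions reachable in one move are: (2,4), (4,1). Any move reaching one of these is winning.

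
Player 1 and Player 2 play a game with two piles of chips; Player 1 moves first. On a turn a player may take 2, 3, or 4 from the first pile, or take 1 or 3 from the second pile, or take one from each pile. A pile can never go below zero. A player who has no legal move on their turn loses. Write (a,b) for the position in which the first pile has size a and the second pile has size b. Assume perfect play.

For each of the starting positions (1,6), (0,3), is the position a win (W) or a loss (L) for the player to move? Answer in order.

Use the standard recursion: the mover loses at a terminal position; elsewhere, the mover wins exactly when some move hands the opponent an L position.
No move ever increases a pile, so every position that can arise here has a ≤ 1 and b ≤ 6; it is enough to label the cells with 0 ≤ a ≤ 1 and 0 ≤ b ≤ 6.
Every move lowers a or b (never raises either), so fill the grid row by row in increasing a, and left to right within a row: each cell's successors are then already labelled.
      b=0  b=1  b=2  b=3  b=4  b=5  b=6
a=0:    L    W    L    W    L    W    L
a=1:    L    W    L    W    L    W    L
Cells with no legal move (terminal, hence L): (0,0), (1,0).
The remaining L cells, each justified by listing all of its moves:
(0,2): only reaches (0,1)(W), which is W → L
(0,4): only reaches (0,3)(W), (0,1)(W), all W → L
(0,6): only reaches (0,5)(W), (0,3)(W), all W → L
(1,2): only reaches (1,1)(W), (0,1)(W), all W → L
(1,4): only reaches (1,3)(W), (1,1)(W), (0,3)(W), all W → L
(1,6): only reaches (1,5)(W), (1,3)(W), (0,5)(W), all W → L
Every other cell has at least one move into one of the L cells above, so it is W.
(1,6): one of the L cells justified above, so L
(0,3): the move to (0,2) reaches an L cell, so W

(1,6): L, (0,3): W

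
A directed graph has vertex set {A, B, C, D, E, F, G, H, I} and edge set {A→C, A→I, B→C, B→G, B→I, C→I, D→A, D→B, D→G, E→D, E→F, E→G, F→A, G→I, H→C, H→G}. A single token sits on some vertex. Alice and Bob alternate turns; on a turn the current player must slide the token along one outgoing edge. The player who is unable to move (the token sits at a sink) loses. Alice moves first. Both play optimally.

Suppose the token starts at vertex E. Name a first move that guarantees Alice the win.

Label each position W (a win for the player to move) or L (a loss). A position with no legal move is L; any other position is W exactly when some move reaches an L, and L when every move reaches a W.
Every edge goes from a vertex to one that appears earlier in the order I, C, G, B, H, A, D, F, E, so processing vertices in that order labels each vertex after all of its successors.
I: no outgoing edge → L
C: reaches L-position I → W
G: reaches L-position I → W
B: reaches L-position I → W
H: only reaches G(W), C(W), all W → L
A: reaches L-position I → W
D: only reaches A(W), B(W), G(W), all W → L
F: only reaches A(W), which is W → L
E: reaches L-position F → W
From E, the L positions reachable in one move are: F, D. Any move reaching one of these is winning.

Move to F.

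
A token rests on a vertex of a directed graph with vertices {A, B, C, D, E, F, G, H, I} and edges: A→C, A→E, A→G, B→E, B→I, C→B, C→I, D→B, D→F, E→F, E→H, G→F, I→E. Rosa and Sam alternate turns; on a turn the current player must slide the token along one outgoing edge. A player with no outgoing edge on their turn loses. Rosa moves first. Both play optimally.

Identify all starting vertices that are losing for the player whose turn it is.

A, F, H, I

Use the standard recursion: the mover loses at a terminal position; elsewhere, the mover wins exactly when some move hands the opponent an L position.
Every edge goes from a vertex to one that appears earlier in the order F, H, E, G, I, B, D, C, A, so processing vertices in that order labels each vertex after all of its successors.
F: no outgoing edge → L
H: no outgoing edge → L
E: →H(L), so W
G: →F(L), so W
I: →E(W) only, which is W, so L
B: →I(L), so W
D: →F(L), so W
C: →I(L), so W
A: →C(W), G(W), E(W) — all W, so L
Reading off the rows marked L gives the requested list; there are 4 such vertices.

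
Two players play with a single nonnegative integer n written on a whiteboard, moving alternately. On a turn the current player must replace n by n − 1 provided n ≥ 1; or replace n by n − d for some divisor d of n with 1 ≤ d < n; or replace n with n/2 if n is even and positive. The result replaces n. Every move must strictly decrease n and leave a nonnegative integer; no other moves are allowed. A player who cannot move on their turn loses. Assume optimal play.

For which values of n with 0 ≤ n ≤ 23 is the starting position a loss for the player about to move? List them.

Compute win/loss labels from the base case upward. A position with no move is L. Any other position is W if it can reach an L in one move, else L.
n=0: no move → L
n=1: W (go to 0, an L position)
n=2: L (sole option 1(W) is W)
n=3: W (go to 2, an L position)
n=4: W (go to 2, an L position)
n=5: L (sole option 4(W) is W)
n=6: W (go to 5, an L position)
n=7: L (sole option 6(W) is W)
n=8: W (go to 7, an L position)
n=9: L (options 6(W), 8(W) are all W)
n=10: W (go to 5, an L position)
n=11: L (sole option 10(W) is W)
n=12: W (go to 9, an L position)
n=13: L (sole option 12(W) is W)
n=14: W (go to 7, an L position)
n=15: L (options 10(W), 12(W), 14(W) are all W)
n=16: W (go to 15, an L position)
n=17: L (sole option 16(W) is W)
n=18: W (go to 9, an L position)
n=19: L (sole option 18(W) is W)
n=20: W (go to 15, an L position)
n=21: L (options 14(W), 18(W), 20(W) are all W)
n=22: W (go to 11, an L position)
n=23: L (sole option 22(W) is W)
The losing starting values of n are exactly the entries labelled L in this table (12 of them).

0, 2, 5, 7, 9, 11, 13, 15, 17, 19, 21, 23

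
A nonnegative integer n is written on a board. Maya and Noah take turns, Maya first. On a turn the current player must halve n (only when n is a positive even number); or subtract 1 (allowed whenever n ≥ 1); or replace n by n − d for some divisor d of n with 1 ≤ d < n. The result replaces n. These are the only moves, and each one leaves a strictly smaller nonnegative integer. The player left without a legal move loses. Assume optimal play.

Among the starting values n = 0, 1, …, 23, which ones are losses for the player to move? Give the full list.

0, 2, 5, 7, 9, 11, 13, 15, 17, 19, 21, 23

Classify positions by backward induction: terminal positions (no move available) are L. From any other position, the mover wins iff some move reaches an L.
n=0: no move → L
n=1: →0(L), so W
n=2: →1(W) only, which is W, so L
n=3: →2(L), so W
n=4: →2(L), so W
n=5: →4(W) only, which is W, so L
n=6: →5(L), so W
n=7: →6(W) only, which is W, so L
n=8: →7(L), so W
n=9: →6(W), 8(W) — all W, so L
n=10: →5(L), so W
n=11: →10(W) only, which is W, so L
n=12: →9(L), so W
n=13: →12(W) only, which is W, so L
n=14: →7(L), so W
n=15: →10(W), 12(W), 14(W) — all W, so L
n=16: →15(L), so W
n=17: →16(W) only, which is W, so L
n=18: →9(L), so W
n=19: →18(W) only, which is W, so L
n=20: →15(L), so W
n=21: →14(W), 18(W), 20(W) — all W, so L
n=22: →11(L), so W
n=23: →22(W) only, which is W, so L
The losing starting values of n are exactly the entries labelled L in this table (12 of them).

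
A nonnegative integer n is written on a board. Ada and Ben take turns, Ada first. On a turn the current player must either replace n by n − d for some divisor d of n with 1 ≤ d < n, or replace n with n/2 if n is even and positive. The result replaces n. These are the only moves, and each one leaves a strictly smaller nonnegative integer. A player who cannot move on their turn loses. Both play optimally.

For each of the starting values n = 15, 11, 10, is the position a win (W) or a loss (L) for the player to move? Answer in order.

15: L, 11: L, 10: W

Build the W/L table. Terminal = L. A non-terminal position is W if it has a move to some L; otherwise it is L.
n=0: no move → L
n=1: no move → L
n=2: W (go to 1, an L position)
n=3: L (sole option 2(W) is W)
n=4: W (go to 3, an L position)
n=5: L (sole option 4(W) is W)
n=6: W (go to 3, an L position)
n=7: L (sole option 6(W) is W)
n=8: W (go to 7, an L position)
n=9: L (options 6(W), 8(W) are all W)
n=10: W (go to 5, an L position)
n=11: L (sole option 10(W) is W)
n=12: W (go to 9, an L position)
n=13: L (sole option 12(W) is W)
n=14: W (go to 7, an L position)
n=15: L (options 10(W), 12(W), 14(W) are all W)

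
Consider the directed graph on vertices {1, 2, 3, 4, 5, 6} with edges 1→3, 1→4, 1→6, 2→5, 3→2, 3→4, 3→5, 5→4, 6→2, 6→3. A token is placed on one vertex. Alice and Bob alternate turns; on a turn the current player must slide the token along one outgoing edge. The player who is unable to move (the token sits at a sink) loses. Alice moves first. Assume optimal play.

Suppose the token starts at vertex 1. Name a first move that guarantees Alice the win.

Compute win/loss labels from the base case upward. A position with no move is L. Any other position is W if it can reach an L in one move, else L.
Every edge goes from a vertex to one that appears earlier in the order 4, 5, 2, 3, 6, 1, so processing vertices in that order labels each vertex after all of its successors.
4: no outgoing edge → L
5: reaches L-position 4 → W
2: only reaches 5(W), which is W → L
3: reaches L-position 2 → W
6: reaches L-position 2 → W
1: reaches L-position 4 → W
From 1, the L positions reachable in one move are: 4.

Move to 4.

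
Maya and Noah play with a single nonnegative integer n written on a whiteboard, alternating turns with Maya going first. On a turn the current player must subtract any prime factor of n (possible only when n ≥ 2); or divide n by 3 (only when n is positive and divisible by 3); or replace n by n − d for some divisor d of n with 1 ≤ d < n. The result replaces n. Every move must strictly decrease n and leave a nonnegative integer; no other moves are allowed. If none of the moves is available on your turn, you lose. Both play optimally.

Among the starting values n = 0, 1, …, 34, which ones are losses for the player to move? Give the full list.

0, 1, 4, 9, 14, 20, 26, 32

Positions with no move are L. A position that does have a move is losing for the player to move precisely when every available move leads to a winning position for the opponent. Fill in the labels:
n=0: no move → L
n=1: no move → L
n=2: reaches L-position 0 → W
n=3: reaches L-position 0 → W
n=4: only reaches 2(W), 3(W), all W → L
n=5: reaches L-position 0 → W
n=6: reaches L-position 4 → W
n=7: reaches L-position 0 → W
n=8: reaches L-position 4 → W
n=9: only reaches 3(W), 6(W), 8(W), all W → L
n=10: reaches L-position 9 → W
n=11: reaches L-position 0 → W
n=12: reaches L-position 4 → W
n=13: reaches L-position 0 → W
n=14: only reaches 7(W), 12(W), 13(W), all W → L
n=15: reaches L-position 14 → W
n=16: reaches L-position 14 → W
n=17: reaches L-position 0 → W
n=18: reaches L-position 9 → W
n=19: reaches L-position 0 → W
n=20: only reaches 10(W), 15(W), 16(W), 18(W), 19(W), all W → L
n=21: reaches L-position 14 → W
n=22: reaches L-position 20 → W
n=23: reaches L-position 0 → W
n=24: reaches L-position 20 → W
n=25: reaches L-position 20 → W
n=26: only reaches 13(W), 24(W), 25(W), all W → L
n=27: reaches L-position 9 → W
n=28: reaches L-position 14 → W
n=29: reaches L-position 0 → W
n=30: reaches L-position 20 → W
n=31: reaches L-position 0 → W
n=32: only reaches 16(W), 24(W), 28(W), 30(W), 31(W), all W → L
n=33: reaches L-position 32 → W
n=34: reaches L-position 32 → W
The losing starting values of n are exactly the entries labelled L in this table (8 of them).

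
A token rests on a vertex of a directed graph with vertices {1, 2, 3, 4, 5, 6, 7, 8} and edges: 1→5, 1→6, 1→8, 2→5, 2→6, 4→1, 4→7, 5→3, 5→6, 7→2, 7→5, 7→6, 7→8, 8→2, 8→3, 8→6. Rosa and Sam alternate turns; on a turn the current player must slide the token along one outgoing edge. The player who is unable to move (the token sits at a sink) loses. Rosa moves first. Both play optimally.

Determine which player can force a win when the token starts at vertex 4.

Sam wins.

Positions with no move are L. A position that does have a move is losing for the player to move precisely when every available move leads to a winning position for the opponent. Fill in the labels:
Every edge goes from a vertex to one that appears earlier in the order 6, 3, 5, 2, 8, 7, 1, 4, so processing vertices in that order labels each vertex after all of its successors.
6: no outgoing edge → L
3: no outgoing edge → L
5: W (go to 3, an L position)
2: W (go to 6, an L position)
8: W (go to 3, an L position)
7: W (go to 6, an L position)
1: W (go to 6, an L position)
4: L (options 1(W), 7(W) are all W)
The starting position 4 is L: whatever Rosa does, the opponent receives a W position.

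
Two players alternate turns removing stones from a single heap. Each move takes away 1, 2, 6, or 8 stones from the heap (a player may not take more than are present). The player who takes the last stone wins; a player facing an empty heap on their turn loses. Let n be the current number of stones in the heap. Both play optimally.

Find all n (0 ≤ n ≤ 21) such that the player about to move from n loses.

Use the standard recursion: the mover loses at a terminal position; elsewhere, the mover wins exactly when some move hands the opponent an L position.
n=0: no move → L
n=1: →0(L), so W
n=2: →0(L), so W
n=3: →2(W), 1(W) — all W, so L
n=4: →3(L), so W
n=5: →3(L), so W
n=6: →0(L), so W
n=7: →6(W), 5(W), 1(W) — all W, so L
n=8: →7(L), so W
n=9: →7(L), so W
n=10: →9(W), 8(W), 4(W), 2(W) — all W, so L
n=11: →10(L), so W
n=12: →10(L), so W
n=13: →7(L), so W
n=14: →13(W), 12(W), 8(W), 6(W) — all W, so L
n=15: →14(L), so W
n=16: →14(L), so W
n=17: →16(W), 15(W), 11(W), 9(W) — all W, so L
n=18: →17(L), so W
n=19: →17(L), so W
n=20: →14(L), so W
n=21: →20(W), 19(W), 15(W), 13(W) — all W, so L
Reading off the rows marked L gives the requested list; there are 7 such values of n.

0, 3, 7, 10, 14, 17, 21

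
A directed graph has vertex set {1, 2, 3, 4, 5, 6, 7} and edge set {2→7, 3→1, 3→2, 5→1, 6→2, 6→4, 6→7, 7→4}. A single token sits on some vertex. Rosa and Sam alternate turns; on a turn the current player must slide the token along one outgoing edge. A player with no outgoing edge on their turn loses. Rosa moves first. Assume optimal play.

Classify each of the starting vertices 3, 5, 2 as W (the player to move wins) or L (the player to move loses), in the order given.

Use the standard recursion: the mover loses at a terminal position; elsewhere, the mover wins exactly when some move hands the opponent an L position.
Every edge goes from a vertex to one that appears earlier in the order 1, 4, 5, 7, 2, 3, 6, so processing vertices in that order labels each vertex after all of its successors.
1: no outgoing edge → L
4: no outgoing edge → L
5: reaches L-position 1 → W
7: reaches L-position 4 → W
2: only reaches 7(W), which is W → L
3: reaches L-position 2 → W
6: reaches L-position 2 → W

3: W, 5: W, 2: L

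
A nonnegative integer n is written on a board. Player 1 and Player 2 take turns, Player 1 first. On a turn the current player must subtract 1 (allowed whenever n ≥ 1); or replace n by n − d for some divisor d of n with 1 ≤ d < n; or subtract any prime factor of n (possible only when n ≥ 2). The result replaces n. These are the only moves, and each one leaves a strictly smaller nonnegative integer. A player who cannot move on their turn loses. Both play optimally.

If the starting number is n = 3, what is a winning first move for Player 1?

Positions with no move are L. A position that does have a move is losing for the player to move precisely when every available move leads to a winning position for the opponent. Fill in the labels:
n=0: no move → L
n=1: →0(L), so W
n=2: →0(L), so W
n=3: →0(L), so W
From 3, the L positions reachable in one move are: 0.

Move to 0.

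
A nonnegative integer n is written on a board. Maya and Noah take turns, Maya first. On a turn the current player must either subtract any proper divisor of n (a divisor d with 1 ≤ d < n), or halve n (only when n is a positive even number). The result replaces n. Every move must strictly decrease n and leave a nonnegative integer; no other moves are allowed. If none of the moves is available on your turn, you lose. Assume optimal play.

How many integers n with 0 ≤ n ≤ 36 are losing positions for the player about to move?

Compute win/loss labels from the base case upward. A position with no move is L. Any other position is W if it can reach an L in one move, else L.
n=0: no move → L
n=1: no move → L
n=2: W (go to 1, an L position)
n=3: L (sole option 2(W) is W)
n=4: W (go to 3, an L position)
n=5: L (sole option 4(W) is W)
n=6: W (go to 3, an L position)
n=7: L (sole option 6(W) is W)
n=8: W (go to 7, an L position)
n=9: L (options 6(W), 8(W) are all W)
n=10: W (go to 5, an L position)
n=11: L (sole option 10(W) is W)
n=12: W (go to 9, an L position)
n=13: L (sole option 12(W) is W)
n=14: W (go to 7, an L position)
n=15: L (options 10(W), 12(W), 14(W) are all W)
n=16: W (go to 15, an L position)
n=17: L (sole option 16(W) is W)
n=18: W (go to 9, an L position)
n=19: L (sole option 18(W) is W)
n=20: W (go to 15, an L position)
n=21: L (options 14(W), 18(W), 20(W) are all W)
n=22: W (go to 11, an L position)
n=23: L (sole option 22(W) is W)
n=24: W (go to 21, an L position)
n=25: L (options 20(W), 24(W) are all W)
n=26: W (go to 13, an L position)
n=27: L (options 18(W), 24(W), 26(W) are all W)
n=28: W (go to 21, an L position)
n=29: L (sole option 28(W) is W)
n=30: W (go to 15, an L position)
n=31: L (sole option 30(W) is W)
n=32: W (go to 31, an L position)
n=33: L (options 22(W), 30(W), 32(W) are all W)
n=34: W (go to 17, an L position)
n=35: L (options 28(W), 30(W), 34(W) are all W)
n=36: W (go to 27, an L position)
L entries with 0 ≤ n ≤ 36: n = 0, 1, 3, 5, 7, 9, 11, 13, 15, 17, 19, 21, 23, 25, 27, 29, 31, 33, 35; that makes 19.

19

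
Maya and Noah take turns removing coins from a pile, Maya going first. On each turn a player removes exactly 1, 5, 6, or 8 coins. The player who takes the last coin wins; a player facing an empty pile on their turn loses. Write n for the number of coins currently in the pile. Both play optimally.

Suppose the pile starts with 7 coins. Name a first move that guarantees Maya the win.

Compute win/loss labels from the base case upward. A position with no move is L. Any other position is W if it can reach an L in one move, else L.
n=0: no move → L
n=1: W (go to 0, an L position)
n=2: L (sole option 1(W) is W)
n=3: W (go to 2, an L position)
n=4: L (sole option 3(W) is W)
n=5: W (go to 4, an L position)
n=6: W (go to 0, an L position)
n=7: W (go to 2, an L position)
From 7, the L positions reachable in one move are: 2.

Remove 5, leaving 2.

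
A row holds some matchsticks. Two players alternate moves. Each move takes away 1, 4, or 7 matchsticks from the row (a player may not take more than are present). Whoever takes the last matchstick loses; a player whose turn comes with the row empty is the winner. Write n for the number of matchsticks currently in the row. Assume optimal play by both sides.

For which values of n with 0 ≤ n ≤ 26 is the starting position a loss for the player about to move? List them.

1, 3, 6, 9, 11, 14, 17, 19, 22, 25

Label each position W (a win for the player to move) or L (a loss). A position with no legal move is W; any other position is W exactly when some move reaches an L, and L when every move reaches a W.
n=0: no move; the opponent has just taken the last matchstick and therefore loses → W
n=1: L (sole option 0(W) is W)
n=2: W (go to 1, an L position)
n=3: L (sole option 2(W) is W)
n=4: W (go to 3, an L position)
n=5: W (go to 1, an L position)
n=6: L (options 5(W), 2(W) are all W)
n=7: W (go to 6, an L position)
n=8: W (go to 1, an L position)
n=9: L (options 8(W), 5(W), 2(W) are all W)
n=10: W (go to 9, an L position)
n=11: L (options 10(W), 7(W), 4(W) are all W)
n=12: W (go to 11, an L position)
n=13: W (go to 9, an L position)
n=14: L (options 13(W), 10(W), 7(W) are all W)
n=15: W (go to 14, an L position)
n=16: W (go to 9, an L position)
n=17: L (options 16(W), 13(W), 10(W) are all W)
n=18: W (go to 17, an L position)
n=19: L (options 18(W), 15(W), 12(W) are all W)
n=20: W (go to 19, an L position)
n=21: W (go to 17, an L position)
n=22: L (options 21(W), 18(W), 15(W) are all W)
n=23: W (go to 22, an L position)
n=24: W (go to 17, an L position)
n=25: L (options 24(W), 21(W), 18(W) are all W)
n=26: W (go to 25, an L position)
The losing starting values of n are exactly the entries labelled L in this table (10 of them).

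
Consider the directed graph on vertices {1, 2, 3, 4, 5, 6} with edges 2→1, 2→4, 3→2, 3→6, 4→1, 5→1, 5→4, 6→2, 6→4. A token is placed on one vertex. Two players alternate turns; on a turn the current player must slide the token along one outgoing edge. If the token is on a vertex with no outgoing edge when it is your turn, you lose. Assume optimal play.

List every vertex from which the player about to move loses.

Classify positions by backward induction: terminal positions (no move available) are L. From any other position, the mover wins iff some move reaches an L.
Every edge goes from a vertex to one that appears earlier in the order 1, 4, 2, 6, 5, 3, so processing vertices in that order labels each vertex after all of its successors.
1: no outgoing edge → L
4: can move to 1, which is L ⇒ W
2: can move to 1, which is L ⇒ W
6: moves to 2(W), 4(W); every one is W ⇒ L
5: can move to 1, which is L ⇒ W
3: can move to 6, which is L ⇒ W
The losing starting vertices are exactly the entries labelled L in this table (2 of them).

1, 6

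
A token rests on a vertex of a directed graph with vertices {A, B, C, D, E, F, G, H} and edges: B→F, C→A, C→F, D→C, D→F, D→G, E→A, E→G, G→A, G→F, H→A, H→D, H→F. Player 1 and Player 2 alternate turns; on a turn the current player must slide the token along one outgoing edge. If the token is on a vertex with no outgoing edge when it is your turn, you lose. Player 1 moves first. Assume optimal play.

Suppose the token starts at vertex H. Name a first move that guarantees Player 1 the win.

Label each position W (a win for the player to move) or L (a loss). A position with no legal move is L; any other position is W exactly when some move reaches an L, and L when every move reaches a W.
Every edge goes from a vertex to one that appears earlier in the order F, A, G, C, E, D, H, B, so processing vertices in that order labels each vertex after all of its successors.
F: no outgoing edge → L
A: no outgoing edge → L
G: can move to A, which is L ⇒ W
C: can move to A, which is L ⇒ W
E: can move to A, which is L ⇒ W
D: can move to F, which is L ⇒ W
H: can move to A, which is L ⇒ W
B: can move to F, which is L ⇒ W
From H, the L positions reachable in one move are: A, F. Any move reaching one of these is winning.

Move to A.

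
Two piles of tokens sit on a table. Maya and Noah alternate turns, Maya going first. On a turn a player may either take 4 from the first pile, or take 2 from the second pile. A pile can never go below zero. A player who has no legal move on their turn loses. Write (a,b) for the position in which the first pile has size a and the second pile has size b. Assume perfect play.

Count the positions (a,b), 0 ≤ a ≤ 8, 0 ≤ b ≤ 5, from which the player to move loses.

Positions with no move are L. A position that does have a move is losing for the player to move precisely when every available move leads to a winning position for the opponent. Fill in the labels:
Every move lowers a or b (never raises either), so fill the grid row by row in increasing a, and left to right within a row: each cell's successors are then already labelled.
      b=0  b=1  b=2  b=3  b=4  b=5
a=0:    L    L    W    W    L    L
a=1:    L    L    W    W    L    L
a=2:    L    L    W    W    L    L
a=3:    L    L    W    W    L    L
a=4:    W    W    L    L    W    W
a=5:    W    W    L    L    W    W
a=6:    W    W    L    L    W    W
a=7:    W    W    L    L    W    W
a=8:    L    L    W    W    L    L
Cells with no legal move (terminal, hence L): (0,0), (0,1), (1,0), (1,1), (2,0), (2,1), (3,0), (3,1).
The remaining L cells, each justified by listing all of its moves:
(0,4): →(0,2)(W) only, which is W, so L
(0,5): →(0,3)(W) only, which is W, so L
(1,4): →(1,2)(W) only, which is W, so L
(1,5): →(1,3)(W) only, which is W, so L
(2,4): →(2,2)(W) only, which is W, so L
(2,5): →(2,3)(W) only, which is W, so L
(3,4): →(3,2)(W) only, which is W, so L
(3,5): →(3,3)(W) only, which is W, so L
(4,2): →(0,2)(W), (4,0)(W) — all W, so L
(4,3): →(0,3)(W), (4,1)(W) — all W, so L
(5,2): →(1,2)(W), (5,0)(W) — all W, so L
(5,3): →(1,3)(W), (5,1)(W) — all W, so L
(6,2): →(2,2)(W), (6,0)(W) — all W, so L
(6,3): →(2,3)(W), (6,1)(W) — all W, so L
(7,2): →(3,2)(W), (7,0)(W) — all W, so L
(7,3): →(3,3)(W), (7,1)(W) — all W, so L
(8,0): →(4,0)(W) only, which is W, so L
(8,1): →(4,1)(W) only, which is W, so L
(8,4): →(4,4)(W), (8,2)(W) — all W, so L
(8,5): →(4,5)(W), (8,3)(W) — all W, so L
Every other cell has at least one move into one of the L cells above, so it is W.
L cells per row: a=0: 4, a=1: 4, a=2: 4, a=3: 4, a=4: 2, a=5: 2, a=6: 2, a=7: 2, a=8: 4; total 28.

28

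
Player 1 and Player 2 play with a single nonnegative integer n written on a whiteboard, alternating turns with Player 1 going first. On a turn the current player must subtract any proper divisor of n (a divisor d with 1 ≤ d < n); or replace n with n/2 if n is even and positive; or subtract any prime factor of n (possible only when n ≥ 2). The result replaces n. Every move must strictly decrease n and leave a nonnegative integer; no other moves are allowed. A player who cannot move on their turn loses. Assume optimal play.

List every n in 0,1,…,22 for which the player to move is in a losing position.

Classify positions by backward induction: terminal positions (no move available) are L. From any other position, the mover wins iff some move reaches an L.
n=0: no move → L
n=1: no move → L
n=2: W (go to 0, an L position)
n=3: W (go to 0, an L position)
n=4: L (options 2(W), 3(W) are all W)
n=5: W (go to 0, an L position)
n=6: W (go to 4, an L position)
n=7: W (go to 0, an L position)
n=8: W (go to 4, an L position)
n=9: L (options 6(W), 8(W) are all W)
n=10: W (go to 9, an L position)
n=11: W (go to 0, an L position)
n=12: W (go to 9, an L position)
n=13: W (go to 0, an L position)
n=14: L (options 7(W), 12(W), 13(W) are all W)
n=15: W (go to 14, an L position)
n=16: W (go to 14, an L position)
n=17: W (go to 0, an L position)
n=18: W (go to 9, an L position)
n=19: W (go to 0, an L position)
n=20: L (options 10(W), 15(W), 16(W), 18(W), 19(W) are all W)
n=21: W (go to 14, an L position)
n=22: W (go to 20, an L position)
The losing starting values of n are exactly the entries labelled L in this table (6 of them).

0, 1, 4, 9, 14, 20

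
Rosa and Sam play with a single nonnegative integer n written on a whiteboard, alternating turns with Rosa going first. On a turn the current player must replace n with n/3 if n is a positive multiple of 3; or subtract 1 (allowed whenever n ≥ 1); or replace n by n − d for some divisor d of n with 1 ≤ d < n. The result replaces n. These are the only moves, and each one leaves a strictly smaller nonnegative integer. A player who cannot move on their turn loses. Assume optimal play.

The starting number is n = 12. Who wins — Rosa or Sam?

Work bottom-up. With no move the player to move loses. Otherwise the position is W if at least one move leads to an L position for the opponent, and L if every move leads to a W.
n=0: no move → L
n=1: reaches L-position 0 → W
n=2: only reaches 1(W), which is W → L
n=3: reaches L-position 2 → W
n=4: reaches L-position 2 → W
n=5: only reaches 4(W), which is W → L
n=6: reaches L-position 2 → W
n=7: only reaches 6(W), which is W → L
n=8: reaches L-position 7 → W
n=9: only reaches 3(W), 6(W), 8(W), all W → L
n=10: reaches L-position 5 → W
n=11: only reaches 10(W), which is W → L
n=12: reaches L-position 9 → W
The starting position 12 is W: Rosa should move to 9, handing over an L position.

Rosa wins.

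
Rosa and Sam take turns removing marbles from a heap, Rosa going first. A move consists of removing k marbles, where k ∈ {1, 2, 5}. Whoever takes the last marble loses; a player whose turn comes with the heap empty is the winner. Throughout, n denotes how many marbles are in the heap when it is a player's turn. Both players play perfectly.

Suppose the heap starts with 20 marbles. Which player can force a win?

Work bottom-up. With no move the player to move wins. Otherwise the position is W if at least one move leads to an L position for the opponent, and L if every move leads to a W.
n=0: no move; the opponent has just taken the last marble and therefore loses → W
n=1: L (sole option 0(W) is W)
n=2: W (go to 1, an L position)
n=3: W (go to 1, an L position)
n=4: L (options 3(W), 2(W) are all W)
n=5: W (go to 4, an L position)
n=6: W (go to 4, an L position)
n=7: L (options 6(W), 5(W), 2(W) are all W)
n=8: W (go to 7, an L position)
n=9: W (go to 7, an L position)
n=10: L (options 9(W), 8(W), 5(W) are all W)
n=11: W (go to 10, an L position)
n=12: W (go to 10, an L position)
n=13: L (options 12(W), 11(W), 8(W) are all W)
n=14: W (go to 13, an L position)
n=15: W (go to 13, an L position)
n=16: L (options 15(W), 14(W), 11(W) are all W)
n=17: W (go to 16, an L position)
n=18: W (go to 16, an L position)
n=19: L (options 18(W), 17(W), 14(W) are all W)
n=20: W (go to 19, an L position)
From 20 Rosa can remove 1, leaving 19, reaching an L position.

Rosa wins.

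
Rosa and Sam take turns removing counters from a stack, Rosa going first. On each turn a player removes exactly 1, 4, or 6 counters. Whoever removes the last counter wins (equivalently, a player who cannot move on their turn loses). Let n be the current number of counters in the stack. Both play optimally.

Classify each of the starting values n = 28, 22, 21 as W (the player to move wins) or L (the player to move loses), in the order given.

Positions with no move are L. A position that does have a move is losing for the player to move precisely when every available move leads to a winning position for the opponent. Fill in the labels:
n=0: no move → L
n=1: →0(L), so W
n=2: →1(W) only, which is W, so L
n=3: →2(L), so W
n=4: →0(L), so W
n=5: →4(W), 1(W) — all W, so L
n=6: →5(L), so W
n=7: →6(W), 3(W), 1(W) — all W, so L
n=8: →7(L), so W
n=9: →5(L), so W
n=10: →9(W), 6(W), 4(W) — all W, so L
n=11: →10(L), so W
n=12: →11(W), 8(W), 6(W) — all W, so L
n=13: →12(L), so W
n=14: →10(L), so W
n=15: →14(W), 11(W), 9(W) — all W, so L
n=16: →15(L), so W
n=17: →16(W), 13(W), 11(W) — all W, so L
n=18: →17(L), so W
n=19: →15(L), so W
n=20: →19(W), 16(W), 14(W) — all W, so L
n=21: →20(L), so W
n=22: →21(W), 18(W), 16(W) — all W, so L
n=23: →22(L), so W
n=24: →20(L), so W
n=25: →24(W), 21(W), 19(W) — all W, so L
n=26: →25(L), so W
n=27: →26(W), 23(W), 21(W) — all W, so L
n=28: →27(L), so W

28: W, 22: L, 21: W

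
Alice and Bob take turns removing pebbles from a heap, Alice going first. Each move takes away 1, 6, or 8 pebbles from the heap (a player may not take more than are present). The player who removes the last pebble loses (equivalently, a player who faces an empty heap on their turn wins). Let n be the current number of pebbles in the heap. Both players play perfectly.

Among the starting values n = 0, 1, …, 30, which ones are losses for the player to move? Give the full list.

Use the standard recursion: the mover wins at a terminal position; elsewhere, the mover wins exactly when some move hands the opponent an L position.
n=0: no move; the opponent has just taken the last pebble and therefore loses → W
n=1: L (sole option 0(W) is W)
n=2: W (go to 1, an L position)
n=3: L (sole option 2(W) is W)
n=4: W (go to 3, an L position)
n=5: L (sole option 4(W) is W)
n=6: W (go to 5, an L position)
n=7: W (go to 1, an L position)
n=8: L (options 7(W), 2(W), 0(W) are all W)
n=9: W (go to 8, an L position)
n=10: L (options 9(W), 4(W), 2(W) are all W)
n=11: W (go to 10, an L position)
n=12: L (options 11(W), 6(W), 4(W) are all W)
n=13: W (go to 12, an L position)
n=14: W (go to 8, an L position)
n=15: L (options 14(W), 9(W), 7(W) are all W)
n=16: W (go to 15, an L position)
n=17: L (options 16(W), 11(W), 9(W) are all W)
n=18: W (go to 17, an L position)
n=19: L (options 18(W), 13(W), 11(W) are all W)
n=20: W (go to 19, an L position)
n=21: W (go to 15, an L position)
n=22: L (options 21(W), 16(W), 14(W) are all W)
n=23: W (go to 22, an L position)
n=24: L (options 23(W), 18(W), 16(W) are all W)
n=25: W (go to 24, an L position)
n=26: L (options 25(W), 20(W), 18(W) are all W)
n=27: W (go to 26, an L position)
n=28: W (go to 22, an L position)
n=29: L (options 28(W), 23(W), 21(W) are all W)
n=30: W (go to 29, an L position)
The losing starting values of n are exactly the entries labelled L in this table (13 of them).

1, 3, 5, 8, 10, 12, 15, 17, 19, 22, 24, 26, 29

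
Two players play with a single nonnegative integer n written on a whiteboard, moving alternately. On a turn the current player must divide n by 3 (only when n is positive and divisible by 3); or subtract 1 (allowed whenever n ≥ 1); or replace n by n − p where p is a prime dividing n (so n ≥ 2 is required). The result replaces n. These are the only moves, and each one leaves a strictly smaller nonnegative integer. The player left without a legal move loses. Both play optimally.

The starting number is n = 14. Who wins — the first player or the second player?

Label each position W (a win for the player to move) or L (a loss). A position with no legal move is L; any other position is W exactly when some move reaches an L, and L when every move reaches a W.
n=0: no move → L
n=1: reaches L-position 0 → W
n=2: reaches L-position 0 → W
n=3: reaches L-position 0 → W
n=4: only reaches 2(W), 3(W), all W → L
n=5: reaches L-position 0 → W
n=6: reaches L-position 4 → W
n=7: reaches L-position 0 → W
n=8: only reaches 6(W), 7(W), all W → L
n=9: reaches L-position 8 → W
n=10: reaches L-position 8 → W
n=11: reaches L-position 0 → W
n=12: reaches L-position 4 → W
n=13: reaches L-position 0 → W
n=14: only reaches 7(W), 12(W), 13(W), all W → L
Every move from 14 reaches a W position, so the mover loses.

The second player wins.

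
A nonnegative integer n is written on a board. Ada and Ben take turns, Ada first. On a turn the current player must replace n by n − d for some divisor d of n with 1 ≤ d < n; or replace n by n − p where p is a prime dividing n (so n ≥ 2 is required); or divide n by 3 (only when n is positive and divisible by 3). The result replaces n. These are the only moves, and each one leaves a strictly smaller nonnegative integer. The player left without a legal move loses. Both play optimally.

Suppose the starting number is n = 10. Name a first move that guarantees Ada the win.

Compute win/loss labels from the base case upward. A position with no move is L. Any other position is W if it can reach an L in one move, else L.
n=0: no move → L
n=1: no move → L
n=2: reaches L-position 0 → W
n=3: reaches L-position 0 → W
n=4: only reaches 2(W), 3(W), all W → L
n=5: reaches L-position 0 → W
n=6: reaches L-position 4 → W
n=7: reaches L-position 0 → W
n=8: reaches L-position 4 → W
n=9: only reaches 3(W), 6(W), 8(W), all W → L
n=10: reaches L-position 9 → W
From 10, the L positions reachable in one move are: 9.

Move to 9.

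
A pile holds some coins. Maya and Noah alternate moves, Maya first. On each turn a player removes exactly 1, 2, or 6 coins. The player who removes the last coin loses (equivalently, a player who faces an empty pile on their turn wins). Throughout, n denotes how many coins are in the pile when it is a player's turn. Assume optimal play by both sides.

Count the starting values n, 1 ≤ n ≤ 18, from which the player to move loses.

6

Label each position W (a win for the player to move) or L (a loss). A position with no legal move is W; any other position is W exactly when some move reaches an L, and L when every move reaches a W.
n=0: no move; the opponent has just taken the last coin and therefore loses → W
n=1: →0(W) only, which is W, so L
n=2: →1(L), so W
n=3: →1(L), so W
n=4: →3(W), 2(W) — all W, so L
n=5: →4(L), so W
n=6: →4(L), so W
n=7: →1(L), so W
n=8: →7(W), 6(W), 2(W) — all W, so L
n=9: →8(L), so W
n=10: →8(L), so W
n=11: →10(W), 9(W), 5(W) — all W, so L
n=12: →11(L), so W
n=13: →11(L), so W
n=14: →8(L), so W
n=15: →14(W), 13(W), 9(W) — all W, so L
n=16: →15(L), so W
n=17: →15(L), so W
n=18: →17(W), 16(W), 12(W) — all W, so L
L entries with 1 ≤ n ≤ 18 (the range starts at n=1): n = 1, 4, 8, 11, 15, 18; that makes 6.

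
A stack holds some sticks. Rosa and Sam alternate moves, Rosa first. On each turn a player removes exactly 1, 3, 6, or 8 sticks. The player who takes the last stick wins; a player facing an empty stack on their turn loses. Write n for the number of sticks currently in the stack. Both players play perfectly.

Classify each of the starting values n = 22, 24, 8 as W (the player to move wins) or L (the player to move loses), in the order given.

22: L, 24: W, 8: W

Compute win/loss labels from the base case upward. A position with no move is L. Any other position is W if it can reach an L in one move, else L.
n=0: no move → L
n=1: can move to 0, which is L ⇒ W
n=2: the only move is to 1(W), a W ⇒ L
n=3: can move to 2, which is L ⇒ W
n=4: moves to 3(W), 1(W); every one is W ⇒ L
n=5: can move to 4, which is L ⇒ W
n=6: can move to 0, which is L ⇒ W
n=7: can move to 4, which is L ⇒ W
n=8: can move to 2, which is L ⇒ W
n=9: moves to 8(W), 6(W), 3(W), 1(W); every one is W ⇒ L
n=10: can move to 9, which is L ⇒ W
n=11: moves to 10(W), 8(W), 5(W), 3(W); every one is W ⇒ L
n=12: can move to 11, which is L ⇒ W
n=13: moves to 12(W), 10(W), 7(W), 5(W); every one is W ⇒ L
n=14: can move to 13, which is L ⇒ W
n=15: can move to 9, which is L ⇒ W
n=16: can move to 13, which is L ⇒ W
n=17: can move to 11, which is L ⇒ W
n=18: moves to 17(W), 15(W), 12(W), 10(W); every one is W ⇒ L
n=19: can move to 18, which is L ⇒ W
n=20: moves to 19(W), 17(W), 14(W), 12(W); every one is W ⇒ L
n=21: can move to 20, which is L ⇒ W
n=22: moves to 21(W), 19(W), 16(W), 14(W); every one is W ⇒ L
n=23: can move to 22, which is L ⇒ W
n=24: can move to 18, which is L ⇒ W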